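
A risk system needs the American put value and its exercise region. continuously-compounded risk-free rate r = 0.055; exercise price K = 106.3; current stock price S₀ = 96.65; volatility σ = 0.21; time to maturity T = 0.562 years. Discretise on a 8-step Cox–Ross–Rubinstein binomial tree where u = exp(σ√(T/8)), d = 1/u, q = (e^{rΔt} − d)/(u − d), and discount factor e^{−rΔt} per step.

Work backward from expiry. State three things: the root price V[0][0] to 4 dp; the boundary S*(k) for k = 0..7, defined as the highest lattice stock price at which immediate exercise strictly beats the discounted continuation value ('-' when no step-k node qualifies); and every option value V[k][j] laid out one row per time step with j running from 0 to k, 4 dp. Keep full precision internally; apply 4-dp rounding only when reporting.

params: Δt=0.07025 u=1.05724 d=0.94586 q=0.52085 e^(-rΔt)=0.99614
t_8 payoffs: 44.3816 37.0906 28.9410 19.8318 9.6500 0.0000 0.0000 0.0000 0.0000
t_7: node(7,0) S=65.4625 payoff=40.8375 vs cont=40.4276 → 40.8375 [stop]  node(7,1) S=73.1708 payoff=33.1292 vs cont=32.7193 → 33.1292 [stop]  node(7,2) S=81.7869 payoff=24.5131 vs cont=24.1032 → 24.5131 [stop]  node(7,3) S=91.4174 payoff=14.8826 vs cont=14.4726 → 14.8826 [stop]  node(7,4) S=102.1821 payoff=4.1179 vs cont=4.6060 → 4.6060 [wait]  node(7,5) S=114.2142 payoff=0.0000 vs cont=0.0000 → 0.0000 [wait]  node(7,6) S=127.6632 payoff=0.0000 vs cont=0.0000 → 0.0000 [wait]  node(7,7) S=142.6959 payoff=0.0000 vs cont=0.0000 → 0.0000 [wait]  ⇒ S*(7)=91.4174
t_6: node(6,0) S=69.2094 payoff=37.0906 vs cont=36.6807 → 37.0906 [stop]  node(6,1) S=77.3590 payoff=28.9410 vs cont=28.5311 → 28.9410 [stop]  node(6,2) S=86.4682 payoff=19.8318 vs cont=19.4219 → 19.8318 [stop]  node(6,3) S=96.6500 payoff=9.6500 vs cont=9.4933 → 9.6500 [stop]  node(6,4) S=108.0308 payoff=0.0000 vs cont=2.1985 → 2.1985 [wait]  node(6,5) S=120.7516 payoff=0.0000 vs cont=0.0000 → 0.0000 [wait]  node(6,6) S=134.9704 payoff=0.0000 vs cont=0.0000 → 0.0000 [wait]  ⇒ S*(6)=96.6500
t_5: node(5,0) S=73.1708 payoff=33.1292 vs cont=32.7193 → 33.1292 [stop]  node(5,1) S=81.7869 payoff=24.5131 vs cont=24.1032 → 24.5131 [stop]  node(5,2) S=91.4174 payoff=14.8826 vs cont=14.4726 → 14.8826 [stop]  node(5,3) S=102.1821 payoff=4.1179 vs cont=5.7467 → 5.7467 [wait]  node(5,4) S=114.2142 payoff=0.0000 vs cont=1.0493 → 1.0493 [wait]  node(5,5) S=127.6632 payoff=0.0000 vs cont=0.0000 → 0.0000 [wait]  ⇒ S*(5)=91.4174
t_4: node(4,0) S=77.3590 payoff=28.9410 vs cont=28.5311 → 28.9410 [stop]  node(4,1) S=86.4682 payoff=19.8318 vs cont=19.4219 → 19.8318 [stop]  node(4,2) S=96.6500 payoff=9.6500 vs cont=10.0851 → 10.0851 [wait]  node(4,3) S=108.0308 payoff=0.0000 vs cont=3.2873 → 3.2873 [wait]  node(4,4) S=120.7516 payoff=0.0000 vs cont=0.5009 → 0.5009 [wait]  ⇒ S*(4)=86.4682
t_3: node(3,0) S=81.7869 payoff=24.5131 vs cont=24.1032 → 24.5131 [stop]  node(3,1) S=91.4174 payoff=14.8826 vs cont=14.6984 → 14.8826 [stop]  node(3,2) S=102.1821 payoff=4.1179 vs cont=6.5193 → 6.5193 [wait]  node(3,3) S=114.2142 payoff=0.0000 vs cont=1.8289 → 1.8289 [wait]  ⇒ S*(3)=91.4174
t_2: node(2,0) S=86.4682 payoff=19.8318 vs cont=19.4219 → 19.8318 [stop]  node(2,1) S=96.6500 payoff=9.6500 vs cont=10.4860 → 10.4860 [wait]  node(2,2) S=108.0308 payoff=0.0000 vs cont=4.0606 → 4.0606 [wait]  ⇒ S*(2)=86.4682
t_1: node(1,0) S=91.4174 payoff=14.8826 vs cont=14.9064 → 14.9064 [wait]  node(1,1) S=102.1821 payoff=4.1179 vs cont=7.1118 → 7.1118 [wait]  ⇒ S*(1)=-
t_0: node(0,0) S=96.6500 payoff=9.6500 vs cont=10.8048 → 10.8048 [wait]  ⇒ S*(0)=-

price = 10.8048
boundary = - - 86.4682 91.4174 86.4682 91.4174 96.6500 91.4174
tree:
10.8048
14.9064 7.1118
19.8318 10.4860 4.0606
24.5131 14.8826 6.5193 1.8289
28.9410 19.8318 10.0851 3.2873 0.5009
33.1292 24.5131 14.8826 5.7467 1.0493 0.0000
37.0906 28.9410 19.8318 9.6500 2.1985 0.0000 0.0000
40.8375 33.1292 24.5131 14.8826 4.6060 0.0000 0.0000 0.0000
44.3816 37.0906 28.9410 19.8318 9.6500 0.0000 0.0000 0.0000 0.0000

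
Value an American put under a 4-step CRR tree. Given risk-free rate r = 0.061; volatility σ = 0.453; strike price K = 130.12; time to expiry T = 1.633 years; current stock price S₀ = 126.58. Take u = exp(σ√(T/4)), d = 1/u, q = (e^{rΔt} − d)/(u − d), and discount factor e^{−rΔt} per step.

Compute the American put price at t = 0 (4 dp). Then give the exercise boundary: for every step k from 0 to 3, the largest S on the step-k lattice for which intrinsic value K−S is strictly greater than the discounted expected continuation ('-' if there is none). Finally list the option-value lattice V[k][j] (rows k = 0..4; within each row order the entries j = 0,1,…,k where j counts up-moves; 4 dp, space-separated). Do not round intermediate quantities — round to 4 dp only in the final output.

price = 24.9912
boundary = - - 70.9511 94.7681
tree:
24.9912
39.2909 10.2746
59.1689 19.0770 0.9422
77.0002 35.3519 1.8263 0.0000
90.3502 59.1689 3.5400 0.0000 0.0000

Δt=0.40825, u=1.33568, d=0.74868, q=0.47110, disc=e^(-rΔt)=0.97540
k=4 terminal: V=max(K-S,0) → 90.3502 59.1689 3.5400 0.0000 0.0000
k=3: j=0 S=53.1198 intr=77.0002 cont=73.7998 V=77.0002[EX]; j=1 S=94.7681 intr=35.3519 cont=32.1515 V=35.3519[EX]; j=2 S=169.0706 intr=0.0000 cont=1.8263 V=1.8263[hold]; j=3 S=301.6297 intr=0.0000 cont=0.0000 V=0.0000[hold]  S*(3)=94.7681
k=2: j=0 S=70.9511 intr=59.1689 cont=55.9685 V=59.1689[EX]; j=1 S=126.5800 intr=3.5400 cont=19.0770 V=19.0770[hold]; j=2 S=225.8245 intr=0.0000 cont=0.9422 V=0.9422[hold]  S*(2)=70.9511
k=1: j=0 S=94.7681 intr=35.3519 cont=39.2909 V=39.2909[hold]; j=1 S=169.0706 intr=0.0000 cont=10.2746 V=10.2746[hold]  S*(1)=-
k=0: j=0 S=126.5800 intr=3.5400 cont=24.9912 V=24.9912[hold]  S*(0)=-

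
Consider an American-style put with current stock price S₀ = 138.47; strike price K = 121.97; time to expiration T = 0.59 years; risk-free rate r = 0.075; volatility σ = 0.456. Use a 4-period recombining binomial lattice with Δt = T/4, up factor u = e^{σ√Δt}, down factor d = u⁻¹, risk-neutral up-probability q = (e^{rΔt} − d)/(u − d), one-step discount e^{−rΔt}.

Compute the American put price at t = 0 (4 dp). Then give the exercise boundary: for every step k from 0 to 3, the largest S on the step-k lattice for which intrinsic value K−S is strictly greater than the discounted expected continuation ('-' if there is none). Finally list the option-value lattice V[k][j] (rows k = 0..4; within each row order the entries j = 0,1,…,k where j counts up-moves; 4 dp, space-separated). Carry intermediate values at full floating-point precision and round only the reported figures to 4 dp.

price = 9.7988
boundary = - - - 81.8807
tree:
9.7988
16.3263 3.1716
26.2701 6.2626 0.0000
40.0893 12.3659 0.0000 0.0000
53.2436 24.4172 0.0000 0.0000 0.0000

Δt=0.14750, u=1.19140, d=0.83935, q=0.48793, disc=e^(-rΔt)=0.98900
k=4 terminal: V=max(K-S,0) → 53.2436 24.4172 0.0000 0.0000 0.0000
k=3: j=0 S=81.8807 intr=40.0893 cont=38.7474 V=40.0893[EX]; j=1 S=116.2245 intr=5.7455 cont=12.3659 V=12.3659[hold]; j=2 S=164.9733 intr=0.0000 cont=0.0000 V=0.0000[hold]; j=3 S=234.1692 intr=0.0000 cont=0.0000 V=0.0000[hold]  S*(3)=81.8807
k=2: j=0 S=97.5528 intr=24.4172 cont=26.2701 V=26.2701[hold]; j=1 S=138.4700 intr=0.0000 cont=6.2626 V=6.2626[hold]; j=2 S=196.5494 intr=0.0000 cont=0.0000 V=0.0000[hold]  S*(2)=-
k=1: j=0 S=116.2245 intr=5.7455 cont=16.3263 V=16.3263[hold]; j=1 S=164.9733 intr=0.0000 cont=3.1716 V=3.1716[hold]  S*(1)=-
k=0: j=0 S=138.4700 intr=0.0000 cont=9.7988 V=9.7988[hold]  S*(0)=-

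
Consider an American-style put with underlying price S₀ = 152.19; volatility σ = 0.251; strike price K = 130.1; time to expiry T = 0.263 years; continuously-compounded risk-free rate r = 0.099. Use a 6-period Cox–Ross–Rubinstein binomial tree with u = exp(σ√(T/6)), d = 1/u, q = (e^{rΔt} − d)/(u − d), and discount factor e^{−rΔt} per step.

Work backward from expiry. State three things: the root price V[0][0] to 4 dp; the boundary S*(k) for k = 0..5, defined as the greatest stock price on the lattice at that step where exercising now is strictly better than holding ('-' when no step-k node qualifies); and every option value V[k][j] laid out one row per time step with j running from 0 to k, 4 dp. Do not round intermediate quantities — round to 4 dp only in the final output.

Δt=0.04383, u=1.05396, d=0.94881, q=0.52823, disc=e^(-rΔt)=0.99567
k=6 terminal: V=max(K-S,0) → 19.0670 6.7620 0.0000 0.0000 0.0000 0.0000 0.0000
k=5: j=0 S=117.0239 intr=13.0761 cont=12.5128 V=13.0761[EX]; j=1 S=129.9927 intr=0.1073 cont=3.1764 V=3.1764[hold]; j=2 S=144.3989 intr=0.0000 cont=0.0000 V=0.0000[hold]; j=3 S=160.4015 intr=0.0000 cont=0.0000 V=0.0000[hold]; j=4 S=178.1776 intr=0.0000 cont=0.0000 V=0.0000[hold]; j=5 S=197.9237 intr=0.0000 cont=0.0000 V=0.0000[hold]  S*(5)=117.0239
k=4: j=0 S=123.3380 intr=6.7620 cont=7.8129 V=7.8129[hold]; j=1 S=137.0066 intr=0.0000 cont=1.4920 V=1.4920[hold]; j=2 S=152.1900 intr=0.0000 cont=0.0000 V=0.0000[hold]; j=3 S=169.0561 intr=0.0000 cont=0.0000 V=0.0000[hold]; j=4 S=187.7913 intr=0.0000 cont=0.0000 V=0.0000[hold]  S*(4)=-
k=3: j=0 S=129.9927 intr=0.1073 cont=4.4547 V=4.4547[hold]; j=1 S=144.3989 intr=0.0000 cont=0.7009 V=0.7009[hold]; j=2 S=160.4015 intr=0.0000 cont=0.0000 V=0.0000[hold]; j=3 S=178.1776 intr=0.0000 cont=0.0000 V=0.0000[hold]  S*(3)=-
k=2: j=0 S=137.0066 intr=0.0000 cont=2.4611 V=2.4611[hold]; j=1 S=152.1900 intr=0.0000 cont=0.3292 V=0.3292[hold]; j=2 S=169.0561 intr=0.0000 cont=0.0000 V=0.0000[hold]  S*(2)=-
k=1: j=0 S=144.3989 intr=0.0000 cont=1.3292 V=1.3292[hold]; j=1 S=160.4015 intr=0.0000 cont=0.1546 V=0.1546[hold]  S*(1)=-
k=0: j=0 S=152.1900 intr=0.0000 cont=0.7057 V=0.7057[hold]  S*(0)=-

price = 0.7057
boundary = - - - - - 117.0239
tree:
0.7057
1.3292 0.1546
2.4611 0.3292 0.0000
4.4547 0.7009 0.0000 0.0000
7.8129 1.4920 0.0000 0.0000 0.0000
13.0761 3.1764 0.0000 0.0000 0.0000 0.0000
19.0670 6.7620 0.0000 0.0000 0.0000 0.0000 0.0000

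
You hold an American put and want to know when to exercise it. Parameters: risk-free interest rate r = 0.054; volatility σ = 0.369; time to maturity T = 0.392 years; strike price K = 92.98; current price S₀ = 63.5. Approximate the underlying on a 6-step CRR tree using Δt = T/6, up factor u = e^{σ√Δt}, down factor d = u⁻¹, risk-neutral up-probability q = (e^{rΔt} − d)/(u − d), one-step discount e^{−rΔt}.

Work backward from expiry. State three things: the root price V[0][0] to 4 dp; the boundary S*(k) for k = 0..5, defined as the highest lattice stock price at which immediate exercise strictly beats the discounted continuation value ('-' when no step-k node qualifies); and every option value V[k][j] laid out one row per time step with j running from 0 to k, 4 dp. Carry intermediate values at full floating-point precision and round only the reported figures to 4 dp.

price = 29.4800
boundary = 63.5000 69.7807 63.5000 69.7807 76.6827 84.2673
tree:
29.4800
35.1954 23.1993
40.3964 29.4800 16.8062
45.1293 35.1954 23.1993 10.4078
49.4361 40.3964 29.4800 16.2973 4.4770
53.3554 45.1293 35.1954 23.1993 8.7127 0.1901
56.9218 49.4361 40.3964 29.4800 16.2973 0.3780 0.0000

params: Δt=0.06533 u=1.09891 d=0.90999 q=0.49515 e^(-rΔt)=0.99648
t_6 payoffs: 56.9218 49.4361 40.3964 29.4800 16.2973 0.3780 0.0000
t_5: node(5,0) S=39.6246 payoff=53.3554 vs cont=53.0279 → 53.3554 [stop]  node(5,1) S=47.8507 payoff=45.1293 vs cont=44.8018 → 45.1293 [stop]  node(5,2) S=57.7846 payoff=35.1954 vs cont=34.8680 → 35.1954 [stop]  node(5,3) S=69.7807 payoff=23.1993 vs cont=22.8718 → 23.1993 [stop]  node(5,4) S=84.2673 payoff=8.7127 vs cont=8.3853 → 8.7127 [stop]  node(5,5) S=101.7612 payoff=0.0000 vs cont=0.1901 → 0.1901 [wait]  ⇒ S*(5)=84.2673
t_4: node(4,0) S=43.5439 payoff=49.4361 vs cont=49.1087 → 49.4361 [stop]  node(4,1) S=52.5836 payoff=40.3964 vs cont=40.0689 → 40.3964 [stop]  node(4,2) S=63.5000 payoff=29.4800 vs cont=29.1525 → 29.4800 [stop]  node(4,3) S=76.6827 payoff=16.2973 vs cont=15.9699 → 16.2973 [stop]  node(4,4) S=92.6020 payoff=0.3780 vs cont=4.4770 → 4.4770 [wait]  ⇒ S*(4)=76.6827
t_3: node(3,0) S=47.8507 payoff=45.1293 vs cont=44.8018 → 45.1293 [stop]  node(3,1) S=57.7846 payoff=35.1954 vs cont=34.8680 → 35.1954 [stop]  node(3,2) S=69.7807 payoff=23.1993 vs cont=22.8718 → 23.1993 [stop]  node(3,3) S=84.2673 payoff=8.7127 vs cont=10.4078 → 10.4078 [wait]  ⇒ S*(3)=69.7807
t_2: node(2,0) S=52.5836 payoff=40.3964 vs cont=40.0689 → 40.3964 [stop]  node(2,1) S=63.5000 payoff=29.4800 vs cont=29.1525 → 29.4800 [stop]  node(2,2) S=76.6827 payoff=16.2973 vs cont=16.8062 → 16.8062 [wait]  ⇒ S*(2)=63.5000
t_1: node(1,0) S=57.7846 payoff=35.1954 vs cont=34.8680 → 35.1954 [stop]  node(1,1) S=69.7807 payoff=23.1993 vs cont=23.1229 → 23.1993 [stop]  ⇒ S*(1)=69.7807
t_0: node(0,0) S=63.5000 payoff=29.4800 vs cont=29.1525 → 29.4800 [stop]  ⇒ S*(0)=63.5000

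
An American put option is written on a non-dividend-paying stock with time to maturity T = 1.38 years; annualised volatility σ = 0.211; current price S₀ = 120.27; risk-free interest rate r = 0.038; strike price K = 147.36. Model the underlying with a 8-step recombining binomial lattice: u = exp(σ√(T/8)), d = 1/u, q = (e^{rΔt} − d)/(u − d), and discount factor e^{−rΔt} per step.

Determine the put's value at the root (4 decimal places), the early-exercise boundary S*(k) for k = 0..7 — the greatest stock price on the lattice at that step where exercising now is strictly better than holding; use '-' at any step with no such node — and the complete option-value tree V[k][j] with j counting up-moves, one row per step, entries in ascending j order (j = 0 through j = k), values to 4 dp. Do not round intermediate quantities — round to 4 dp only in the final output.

price = 27.8683
boundary = - 110.1788 100.9343 110.1788 120.2700 110.1788 120.2700 131.2855
tree:
27.8683
37.1812 19.4738
46.4257 27.4119 12.2638
54.8946 37.1812 18.5826 6.4833
62.6529 46.4257 27.0900 10.8264 2.4854
69.7602 54.8946 37.1812 17.5110 4.6839 0.4514
76.2712 62.6529 46.4257 27.0900 8.7343 0.9380 0.0000
82.2359 69.7602 54.8946 37.1812 16.0745 1.9492 0.0000 0.0000
87.7001 76.2712 62.6529 46.4257 27.0900 4.0502 0.0000 0.0000 0.0000

params: Δt=0.17250 u=1.09159 d=0.91610 q=0.51558 e^(-rΔt)=0.99347
t_8 payoffs: 87.7001 76.2712 62.6529 46.4257 27.0900 4.0502 0.0000 0.0000 0.0000
t_7: node(7,0) S=65.1241 payoff=82.2359 vs cont=81.2731 → 82.2359 [stop]  node(7,1) S=77.5998 payoff=69.7602 vs cont=68.7974 → 69.7602 [stop]  node(7,2) S=92.4654 payoff=54.8946 vs cont=53.9318 → 54.8946 [stop]  node(7,3) S=110.1788 payoff=37.1812 vs cont=36.2184 → 37.1812 [stop]  node(7,4) S=131.2855 payoff=16.0745 vs cont=15.1117 → 16.0745 [stop]  node(7,5) S=156.4355 payoff=0.0000 vs cont=1.9492 → 1.9492 [wait]  node(7,6) S=186.4035 payoff=0.0000 vs cont=0.0000 → 0.0000 [wait]  node(7,7) S=222.1124 payoff=0.0000 vs cont=0.0000 → 0.0000 [wait]  ⇒ S*(7)=131.2855
t_6: node(6,0) S=71.0888 payoff=76.2712 vs cont=75.3084 → 76.2712 [stop]  node(6,1) S=84.7071 payoff=62.6529 vs cont=61.6901 → 62.6529 [stop]  node(6,2) S=100.9343 payoff=46.4257 vs cont=45.4630 → 46.4257 [stop]  node(6,3) S=120.2700 payoff=27.0900 vs cont=26.1272 → 27.0900 [stop]  node(6,4) S=143.3098 payoff=4.0502 vs cont=8.7343 → 8.7343 [wait]  node(6,5) S=170.7634 payoff=0.0000 vs cont=0.9380 → 0.9380 [wait]  node(6,6) S=203.4761 payoff=0.0000 vs cont=0.0000 → 0.0000 [wait]  ⇒ S*(6)=120.2700
t_5: node(5,0) S=77.5998 payoff=69.7602 vs cont=68.7974 → 69.7602 [stop]  node(5,1) S=92.4654 payoff=54.8946 vs cont=53.9318 → 54.8946 [stop]  node(5,2) S=110.1788 payoff=37.1812 vs cont=36.2184 → 37.1812 [stop]  node(5,3) S=131.2855 payoff=16.0745 vs cont=17.5110 → 17.5110 [wait]  node(5,4) S=156.4355 payoff=0.0000 vs cont=4.6839 → 4.6839 [wait]  node(5,5) S=186.4035 payoff=0.0000 vs cont=0.4514 → 0.4514 [wait]  ⇒ S*(5)=110.1788
t_4: node(4,0) S=84.7071 payoff=62.6529 vs cont=61.6901 → 62.6529 [stop]  node(4,1) S=100.9343 payoff=46.4257 vs cont=45.4630 → 46.4257 [stop]  node(4,2) S=120.2700 payoff=27.0900 vs cont=26.8630 → 27.0900 [stop]  node(4,3) S=143.3098 payoff=4.0502 vs cont=10.8264 → 10.8264 [wait]  node(4,4) S=170.7634 payoff=0.0000 vs cont=2.4854 → 2.4854 [wait]  ⇒ S*(4)=120.2700
t_3: node(3,0) S=92.4654 payoff=54.8946 vs cont=53.9318 → 54.8946 [stop]  node(3,1) S=110.1788 payoff=37.1812 vs cont=36.2184 → 37.1812 [stop]  node(3,2) S=131.2855 payoff=16.0745 vs cont=18.5826 → 18.5826 [wait]  node(3,3) S=156.4355 payoff=0.0000 vs cont=6.4833 → 6.4833 [wait]  ⇒ S*(3)=110.1788
t_2: node(2,0) S=100.9343 payoff=46.4257 vs cont=45.4630 → 46.4257 [stop]  node(2,1) S=120.2700 payoff=27.0900 vs cont=27.4119 → 27.4119 [wait]  node(2,2) S=143.3098 payoff=4.0502 vs cont=12.2638 → 12.2638 [wait]  ⇒ S*(2)=100.9343
t_1: node(1,0) S=110.1788 payoff=37.1812 vs cont=36.3833 → 37.1812 [stop]  node(1,1) S=131.2855 payoff=16.0745 vs cont=19.4738 → 19.4738 [wait]  ⇒ S*(1)=110.1788
t_0: node(0,0) S=120.2700 payoff=27.0900 vs cont=27.8683 → 27.8683 [wait]  ⇒ S*(0)=-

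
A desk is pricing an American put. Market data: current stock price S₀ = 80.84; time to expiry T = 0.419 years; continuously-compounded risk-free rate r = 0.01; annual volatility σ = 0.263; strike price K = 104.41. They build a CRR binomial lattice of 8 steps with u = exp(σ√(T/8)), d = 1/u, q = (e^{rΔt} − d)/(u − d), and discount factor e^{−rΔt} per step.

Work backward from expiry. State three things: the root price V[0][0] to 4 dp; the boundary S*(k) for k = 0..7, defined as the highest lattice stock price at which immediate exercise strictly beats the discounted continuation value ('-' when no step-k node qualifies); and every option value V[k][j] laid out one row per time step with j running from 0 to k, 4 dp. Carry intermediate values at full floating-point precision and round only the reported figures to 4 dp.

params: Δt=0.05237 u=1.06204 d=0.94159 q=0.48931 e^(-rΔt)=0.99948
t_8 payoffs: 54.4632 48.0738 40.8671 32.7385 23.5700 13.2287 1.5645 0.0000 0.0000
t_7: node(7,0) S=53.0454 payoff=51.3646 vs cont=51.3099 → 51.3646 [stop]  node(7,1) S=59.8312 payoff=44.5788 vs cont=44.5242 → 44.5788 [stop]  node(7,2) S=67.4850 payoff=36.9250 vs cont=36.8704 → 36.9250 [stop]  node(7,3) S=76.1179 payoff=28.2921 vs cont=28.2375 → 28.2921 [stop]  node(7,4) S=85.8551 payoff=18.5549 vs cont=18.5002 → 18.5549 [stop]  node(7,5) S=96.8380 payoff=7.5720 vs cont=7.5174 → 7.5720 [stop]  node(7,6) S=109.2258 payoff=0.0000 vs cont=0.7985 → 0.7985 [wait]  node(7,7) S=123.1983 payoff=0.0000 vs cont=0.0000 → 0.0000 [wait]  ⇒ S*(7)=96.8380
t_6: node(6,0) S=56.3362 payoff=48.0738 vs cont=48.0191 → 48.0738 [stop]  node(6,1) S=63.5429 payoff=40.8671 vs cont=40.8124 → 40.8671 [stop]  node(6,2) S=71.6715 payoff=32.7385 vs cont=32.6838 → 32.7385 [stop]  node(6,3) S=80.8400 payoff=23.5700 vs cont=23.5153 → 23.5700 [stop]  node(6,4) S=91.1813 payoff=13.2287 vs cont=13.1740 → 13.2287 [stop]  node(6,5) S=102.8455 payoff=1.5645 vs cont=4.2555 → 4.2555 [wait]  node(6,6) S=116.0019 payoff=0.0000 vs cont=0.4076 → 0.4076 [wait]  ⇒ S*(6)=91.1813
t_5: node(5,0) S=59.8312 payoff=44.5788 vs cont=44.5242 → 44.5788 [stop]  node(5,1) S=67.4850 payoff=36.9250 vs cont=36.8704 → 36.9250 [stop]  node(5,2) S=76.1179 payoff=28.2921 vs cont=28.2375 → 28.2921 [stop]  node(5,3) S=85.8551 payoff=18.5549 vs cont=18.5002 → 18.5549 [stop]  node(5,4) S=96.8380 payoff=7.5720 vs cont=8.8334 → 8.8334 [wait]  node(5,5) S=109.2258 payoff=0.0000 vs cont=2.3714 → 2.3714 [wait]  ⇒ S*(5)=85.8551
t_4: node(4,0) S=63.5429 payoff=40.8671 vs cont=40.8124 → 40.8671 [stop]  node(4,1) S=71.6715 payoff=32.7385 vs cont=32.6838 → 32.7385 [stop]  node(4,2) S=80.8400 payoff=23.5700 vs cont=23.5153 → 23.5700 [stop]  node(4,3) S=91.1813 payoff=13.2287 vs cont=13.7909 → 13.7909 [wait]  node(4,4) S=102.8455 payoff=1.5645 vs cont=5.6686 → 5.6686 [wait]  ⇒ S*(4)=80.8400
t_3: node(3,0) S=67.4850 payoff=36.9250 vs cont=36.8704 → 36.9250 [stop]  node(3,1) S=76.1179 payoff=28.2921 vs cont=28.2375 → 28.2921 [stop]  node(3,2) S=85.8551 payoff=18.5549 vs cont=18.7752 → 18.7752 [wait]  node(3,3) S=96.8380 payoff=7.5720 vs cont=9.8114 → 9.8114 [wait]  ⇒ S*(3)=76.1179
t_2: node(2,0) S=71.6715 payoff=32.7385 vs cont=32.6838 → 32.7385 [stop]  node(2,1) S=80.8400 payoff=23.5700 vs cont=23.6231 → 23.6231 [wait]  node(2,2) S=91.1813 payoff=13.2287 vs cont=14.3816 → 14.3816 [wait]  ⇒ S*(2)=71.6715
t_1: node(1,0) S=76.1179 payoff=28.2921 vs cont=28.2634 → 28.2921 [stop]  node(1,1) S=85.8551 payoff=18.5549 vs cont=19.0912 → 19.0912 [wait]  ⇒ S*(1)=76.1179
t_0: node(0,0) S=80.8400 payoff=23.5700 vs cont=23.7776 → 23.7776 [wait]  ⇒ S*(0)=-

price = 23.7776
boundary = - 76.1179 71.6715 76.1179 80.8400 85.8551 91.1813 96.8380
tree:
23.7776
28.2921 19.0912
32.7385 23.6231 14.3816
36.9250 28.2921 18.7752 9.8114
40.8671 32.7385 23.5700 13.7909 5.6686
44.5788 36.9250 28.2921 18.5549 8.8334 2.3714
48.0738 40.8671 32.7385 23.5700 13.2287 4.2555 0.4076
51.3646 44.5788 36.9250 28.2921 18.5549 7.5720 0.7985 0.0000
54.4632 48.0738 40.8671 32.7385 23.5700 13.2287 1.5645 0.0000 0.0000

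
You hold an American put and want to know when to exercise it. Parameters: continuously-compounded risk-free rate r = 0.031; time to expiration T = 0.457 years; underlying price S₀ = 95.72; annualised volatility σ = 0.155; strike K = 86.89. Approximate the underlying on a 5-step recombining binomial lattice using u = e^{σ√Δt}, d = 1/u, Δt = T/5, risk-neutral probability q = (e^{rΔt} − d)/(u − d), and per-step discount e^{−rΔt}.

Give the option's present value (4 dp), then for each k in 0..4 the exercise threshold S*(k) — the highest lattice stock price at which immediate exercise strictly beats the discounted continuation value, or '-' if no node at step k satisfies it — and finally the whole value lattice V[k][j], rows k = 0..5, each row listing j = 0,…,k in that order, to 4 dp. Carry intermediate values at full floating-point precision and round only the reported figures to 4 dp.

price = 0.8091
boundary = - - - - 79.3593
tree:
0.8091
1.4724 0.1978
2.6232 0.4120 0.0000
4.5397 0.8582 0.0000 0.0000
7.5307 1.7875 0.0000 0.0000 0.0000
11.1637 3.7233 0.0000 0.0000 0.0000 0.0000

Δt=0.09140, u=1.04798, d=0.95422, q=0.51855, disc=e^(-rΔt)=0.99717
k=5 terminal: V=max(K-S,0) → 11.1637 3.7233 0.0000 0.0000 0.0000 0.0000
k=4: j=0 S=79.3593 intr=7.5307 cont=7.2848 V=7.5307[EX]; j=1 S=87.1566 intr=0.0000 cont=1.7875 V=1.7875[hold]; j=2 S=95.7200 intr=0.0000 cont=0.0000 V=0.0000[hold]; j=3 S=105.1248 intr=0.0000 cont=0.0000 V=0.0000[hold]; j=4 S=115.4536 intr=0.0000 cont=0.0000 V=0.0000[hold]  S*(4)=79.3593
k=3: j=0 S=83.1667 intr=3.7233 cont=4.5397 V=4.5397[hold]; j=1 S=91.3380 intr=0.0000 cont=0.8582 V=0.8582[hold]; j=2 S=100.3122 intr=0.0000 cont=0.0000 V=0.0000[hold]; j=3 S=110.1682 intr=0.0000 cont=0.0000 V=0.0000[hold]  S*(3)=-
k=2: j=0 S=87.1566 intr=0.0000 cont=2.6232 V=2.6232[hold]; j=1 S=95.7200 intr=0.0000 cont=0.4120 V=0.4120[hold]; j=2 S=105.1248 intr=0.0000 cont=0.0000 V=0.0000[hold]  S*(2)=-
k=1: j=0 S=91.3380 intr=0.0000 cont=1.4724 V=1.4724[hold]; j=1 S=100.3122 intr=0.0000 cont=0.1978 V=0.1978[hold]  S*(1)=-
k=0: j=0 S=95.7200 intr=0.0000 cont=0.8091 V=0.8091[hold]  S*(0)=-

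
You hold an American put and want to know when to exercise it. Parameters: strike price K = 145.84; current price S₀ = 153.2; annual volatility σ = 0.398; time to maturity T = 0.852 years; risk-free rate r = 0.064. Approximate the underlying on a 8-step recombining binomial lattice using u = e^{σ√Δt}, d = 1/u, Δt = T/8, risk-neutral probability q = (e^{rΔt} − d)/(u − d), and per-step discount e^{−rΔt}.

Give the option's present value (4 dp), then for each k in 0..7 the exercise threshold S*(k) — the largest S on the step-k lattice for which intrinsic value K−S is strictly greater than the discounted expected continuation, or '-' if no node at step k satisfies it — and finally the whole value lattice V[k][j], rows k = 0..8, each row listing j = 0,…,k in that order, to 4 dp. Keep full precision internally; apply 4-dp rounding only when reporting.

params: Δt=0.10650 u=1.13870 d=0.87820 q=0.49383 e^(-rΔt)=0.99321
t_8 payoffs: 91.6408 75.5636 54.7174 27.6876 0.0000 0.0000 0.0000 0.0000 0.0000
t_7: node(7,0) S=61.7165 payoff=84.1235 vs cont=83.1328 → 84.1235 [stop]  node(7,1) S=80.0235 payoff=65.8165 vs cont=64.8258 → 65.8165 [stop]  node(7,2) S=103.7610 payoff=42.0790 vs cont=41.0883 → 42.0790 [stop]  node(7,3) S=134.5397 payoff=11.3003 vs cont=13.9195 → 13.9195 [wait]  node(7,4) S=174.4484 payoff=0.0000 vs cont=0.0000 → 0.0000 [wait]  node(7,5) S=226.1952 payoff=0.0000 vs cont=0.0000 → 0.0000 [wait]  node(7,6) S=293.2917 payoff=0.0000 vs cont=0.0000 → 0.0000 [wait]  node(7,7) S=380.2911 payoff=0.0000 vs cont=0.0000 → 0.0000 [wait]  ⇒ S*(7)=103.7610
t_6: node(6,0) S=70.2764 payoff=75.5636 vs cont=74.5729 → 75.5636 [stop]  node(6,1) S=91.1226 payoff=54.7174 vs cont=53.7268 → 54.7174 [stop]  node(6,2) S=118.1524 payoff=27.6876 vs cont=27.9816 → 27.9816 [wait]  node(6,3) S=153.2000 payoff=0.0000 vs cont=6.9978 → 6.9978 [wait]  node(6,4) S=198.6439 payoff=0.0000 vs cont=0.0000 → 0.0000 [wait]  node(6,5) S=257.5678 payoff=0.0000 vs cont=0.0000 → 0.0000 [wait]  node(6,6) S=333.9704 payoff=0.0000 vs cont=0.0000 → 0.0000 [wait]  ⇒ S*(6)=91.1226
t_5: node(5,0) S=80.0235 payoff=65.8165 vs cont=64.8258 → 65.8165 [stop]  node(5,1) S=103.7610 payoff=42.0790 vs cont=41.2325 → 42.0790 [stop]  node(5,2) S=134.5397 payoff=11.3003 vs cont=17.4995 → 17.4995 [wait]  node(5,3) S=174.4484 payoff=0.0000 vs cont=3.5180 → 3.5180 [wait]  node(5,4) S=226.1952 payoff=0.0000 vs cont=0.0000 → 0.0000 [wait]  node(5,5) S=293.2917 payoff=0.0000 vs cont=0.0000 → 0.0000 [wait]  ⇒ S*(5)=103.7610
t_4: node(4,0) S=91.1226 payoff=54.7174 vs cont=53.7268 → 54.7174 [stop]  node(4,1) S=118.1524 payoff=27.6876 vs cont=29.7376 → 29.7376 [wait]  node(4,2) S=153.2000 payoff=0.0000 vs cont=10.5231 → 10.5231 [wait]  node(4,3) S=198.6439 payoff=0.0000 vs cont=1.7686 → 1.7686 [wait]  node(4,4) S=257.5678 payoff=0.0000 vs cont=0.0000 → 0.0000 [wait]  ⇒ S*(4)=91.1226
t_3: node(3,0) S=103.7610 payoff=42.0790 vs cont=42.0938 → 42.0938 [wait]  node(3,1) S=134.5397 payoff=11.3003 vs cont=20.1113 → 20.1113 [wait]  node(3,2) S=174.4484 payoff=0.0000 vs cont=6.1578 → 6.1578 [wait]  node(3,3) S=226.1952 payoff=0.0000 vs cont=0.8891 → 0.8891 [wait]  ⇒ S*(3)=-
t_2: node(2,0) S=118.1524 payoff=27.6876 vs cont=31.0260 → 31.0260 [wait]  node(2,1) S=153.2000 payoff=0.0000 vs cont=13.1309 → 13.1309 [wait]  node(2,2) S=198.6439 payoff=0.0000 vs cont=3.5318 → 3.5318 [wait]  ⇒ S*(2)=-
t_1: node(1,0) S=134.5397 payoff=11.3003 vs cont=22.0381 → 22.0381 [wait]  node(1,1) S=174.4484 payoff=0.0000 vs cont=8.3336 → 8.3336 [wait]  ⇒ S*(1)=-
t_0: node(0,0) S=153.2000 payoff=0.0000 vs cont=15.1667 → 15.1667 [wait]  ⇒ S*(0)=-

price = 15.1667
boundary = - - - - 91.1226 103.7610 91.1226 103.7610
tree:
15.1667
22.0381 8.3336
31.0260 13.1309 3.5318
42.0938 20.1113 6.1578 0.8891
54.7174 29.7376 10.5231 1.7686 0.0000
65.8165 42.0790 17.4995 3.5180 0.0000 0.0000
75.5636 54.7174 27.9816 6.9978 0.0000 0.0000 0.0000
84.1235 65.8165 42.0790 13.9195 0.0000 0.0000 0.0000 0.0000
91.6408 75.5636 54.7174 27.6876 0.0000 0.0000 0.0000 0.0000 0.0000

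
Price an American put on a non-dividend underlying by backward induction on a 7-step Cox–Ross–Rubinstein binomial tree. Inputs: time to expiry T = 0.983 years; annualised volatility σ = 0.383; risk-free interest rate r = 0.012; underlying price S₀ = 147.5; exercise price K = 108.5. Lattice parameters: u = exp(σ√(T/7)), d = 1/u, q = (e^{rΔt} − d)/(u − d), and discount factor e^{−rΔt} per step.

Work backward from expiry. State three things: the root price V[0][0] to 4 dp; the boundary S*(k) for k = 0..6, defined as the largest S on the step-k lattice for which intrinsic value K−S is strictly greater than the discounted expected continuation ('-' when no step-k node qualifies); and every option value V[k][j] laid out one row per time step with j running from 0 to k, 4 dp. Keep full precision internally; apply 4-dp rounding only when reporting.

price = 5.7133
boundary = - - - - - 71.9668 83.0738
tree:
5.7133
8.7766 2.2800
13.1775 3.8460 0.5225
19.2364 6.3934 0.9876 0.0000
27.1095 10.4285 1.8667 0.0000 0.0000
36.5332 16.5816 3.5283 0.0000 0.0000 0.0000
46.1552 25.4262 6.6689 0.0000 0.0000 0.0000 0.0000
54.4907 36.5332 12.6050 0.0000 0.0000 0.0000 0.0000 0.0000

params: Δt=0.14043 u=1.15434 d=0.86630 q=0.47004 e^(-rΔt)=0.99832
t_7 payoffs: 54.4907 36.5332 12.6050 0.0000 0.0000 0.0000 0.0000 0.0000
t_6: node(6,0) S=62.3448 payoff=46.1552 vs cont=45.9725 → 46.1552 [stop]  node(6,1) S=83.0738 payoff=25.4262 vs cont=25.2435 → 25.4262 [stop]  node(6,2) S=110.6950 payoff=0.0000 vs cont=6.6689 → 6.6689 [wait]  node(6,3) S=147.5000 payoff=0.0000 vs cont=0.0000 → 0.0000 [wait]  node(6,4) S=196.5423 payoff=0.0000 vs cont=0.0000 → 0.0000 [wait]  node(6,5) S=261.8906 payoff=0.0000 vs cont=0.0000 → 0.0000 [wait]  node(6,6) S=348.9666 payoff=0.0000 vs cont=0.0000 → 0.0000 [wait]  ⇒ S*(6)=83.0738
t_5: node(5,0) S=71.9668 payoff=36.5332 vs cont=36.3505 → 36.5332 [stop]  node(5,1) S=95.8950 payoff=12.6050 vs cont=16.5816 → 16.5816 [wait]  node(5,2) S=127.7792 payoff=0.0000 vs cont=3.5283 → 3.5283 [wait]  node(5,3) S=170.2645 payoff=0.0000 vs cont=0.0000 → 0.0000 [wait]  node(5,4) S=226.8757 payoff=0.0000 vs cont=0.0000 → 0.0000 [wait]  node(5,5) S=302.3095 payoff=0.0000 vs cont=0.0000 → 0.0000 [wait]  ⇒ S*(5)=71.9668
t_4: node(4,0) S=83.0738 payoff=25.4262 vs cont=27.1095 → 27.1095 [wait]  node(4,1) S=110.6950 payoff=0.0000 vs cont=10.4285 → 10.4285 [wait]  node(4,2) S=147.5000 payoff=0.0000 vs cont=1.8667 → 1.8667 [wait]  node(4,3) S=196.5423 payoff=0.0000 vs cont=0.0000 → 0.0000 [wait]  node(4,4) S=261.8906 payoff=0.0000 vs cont=0.0000 → 0.0000 [wait]  ⇒ S*(4)=-
t_3: node(3,0) S=95.8950 payoff=12.6050 vs cont=19.2364 → 19.2364 [wait]  node(3,1) S=127.7792 payoff=0.0000 vs cont=6.3934 → 6.3934 [wait]  node(3,2) S=170.2645 payoff=0.0000 vs cont=0.9876 → 0.9876 [wait]  node(3,3) S=226.8757 payoff=0.0000 vs cont=0.0000 → 0.0000 [wait]  ⇒ S*(3)=-
t_2: node(2,0) S=110.6950 payoff=0.0000 vs cont=13.1775 → 13.1775 [wait]  node(2,1) S=147.5000 payoff=0.0000 vs cont=3.8460 → 3.8460 [wait]  node(2,2) S=196.5423 payoff=0.0000 vs cont=0.5225 → 0.5225 [wait]  ⇒ S*(2)=-
t_1: node(1,0) S=127.7792 payoff=0.0000 vs cont=8.7766 → 8.7766 [wait]  node(1,1) S=170.2645 payoff=0.0000 vs cont=2.2800 → 2.2800 [wait]  ⇒ S*(1)=-
t_0: node(0,0) S=147.5000 payoff=0.0000 vs cont=5.7133 → 5.7133 [wait]  ⇒ S*(0)=-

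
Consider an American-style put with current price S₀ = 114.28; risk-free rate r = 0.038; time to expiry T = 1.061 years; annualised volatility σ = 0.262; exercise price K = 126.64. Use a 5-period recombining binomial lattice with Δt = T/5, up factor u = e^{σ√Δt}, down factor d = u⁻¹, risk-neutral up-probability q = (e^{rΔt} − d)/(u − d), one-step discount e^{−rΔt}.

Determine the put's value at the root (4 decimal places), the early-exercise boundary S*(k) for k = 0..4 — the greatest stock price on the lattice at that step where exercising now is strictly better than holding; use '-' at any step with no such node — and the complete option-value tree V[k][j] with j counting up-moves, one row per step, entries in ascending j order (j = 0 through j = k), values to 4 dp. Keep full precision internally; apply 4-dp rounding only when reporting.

params: Δt=0.21220 u=1.12828 d=0.88631 q=0.50332 e^(-rΔt)=0.99197
t_5 payoffs: 64.1380 47.0746 25.3527 0.0000 0.0000 0.0000
t_4: node(4,0) S=70.5195 payoff=56.1205 vs cont=55.1035 → 56.1205 [stop]  node(4,1) S=89.7717 payoff=36.8683 vs cont=35.8512 → 36.8683 [stop]  node(4,2) S=114.2800 payoff=12.3600 vs cont=12.4910 → 12.4910 [wait]  node(4,3) S=145.4792 payoff=0.0000 vs cont=0.0000 → 0.0000 [wait]  node(4,4) S=185.1960 payoff=0.0000 vs cont=0.0000 → 0.0000 [wait]  ⇒ S*(4)=89.7717
t_3: node(3,0) S=79.5654 payoff=47.0746 vs cont=46.0575 → 47.0746 [stop]  node(3,1) S=101.2873 payoff=25.3527 vs cont=24.4010 → 25.3527 [stop]  node(3,2) S=128.9394 payoff=0.0000 vs cont=6.1541 → 6.1541 [wait]  node(3,3) S=164.1407 payoff=0.0000 vs cont=0.0000 → 0.0000 [wait]  ⇒ S*(3)=101.2873
t_2: node(2,0) S=89.7717 payoff=36.8683 vs cont=35.8512 → 36.8683 [stop]  node(2,1) S=114.2800 payoff=12.3600 vs cont=15.5636 → 15.5636 [wait]  node(2,2) S=145.4792 payoff=0.0000 vs cont=3.0321 → 3.0321 [wait]  ⇒ S*(2)=89.7717
t_1: node(1,0) S=101.2873 payoff=25.3527 vs cont=25.9352 → 25.9352 [wait]  node(1,1) S=128.9394 payoff=0.0000 vs cont=9.1819 → 9.1819 [wait]  ⇒ S*(1)=-
t_0: node(0,0) S=114.2800 payoff=12.3600 vs cont=17.3623 → 17.3623 [wait]  ⇒ S*(0)=-

price = 17.3623
boundary = - - 89.7717 101.2873 89.7717
tree:
17.3623
25.9352 9.1819
36.8683 15.5636 3.0321
47.0746 25.3527 6.1541 0.0000
56.1205 36.8683 12.4910 0.0000 0.0000
64.1380 47.0746 25.3527 0.0000 0.0000 0.0000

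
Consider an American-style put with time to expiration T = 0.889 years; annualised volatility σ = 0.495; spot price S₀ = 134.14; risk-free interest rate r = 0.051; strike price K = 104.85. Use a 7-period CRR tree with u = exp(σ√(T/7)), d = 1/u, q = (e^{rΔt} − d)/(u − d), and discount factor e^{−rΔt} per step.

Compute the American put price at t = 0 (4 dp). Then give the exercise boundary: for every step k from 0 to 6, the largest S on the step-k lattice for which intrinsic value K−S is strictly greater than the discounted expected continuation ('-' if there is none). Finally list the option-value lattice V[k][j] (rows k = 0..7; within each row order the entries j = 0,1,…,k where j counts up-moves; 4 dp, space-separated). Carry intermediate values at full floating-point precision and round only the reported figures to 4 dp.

price = 8.8221
boundary = - - - - 66.2391 55.5269 66.2391
tree:
8.8221
13.4037 3.8656
19.8028 6.4958 1.0038
28.2586 10.7033 1.9219 0.0000
38.6109 17.1731 3.6800 0.0000 0.0000
49.3231 26.5235 7.0461 0.0000 0.0000 0.0000
58.3030 38.6109 13.4914 0.0000 0.0000 0.0000 0.0000
65.8306 49.3231 25.8322 0.0000 0.0000 0.0000 0.0000 0.0000

params: Δt=0.12700 u=1.19292 d=0.83828 q=0.47434 e^(-rΔt)=0.99354
t_7 payoffs: 65.8306 49.3231 25.8322 0.0000 0.0000 0.0000 0.0000 0.0000
t_6: node(6,0) S=46.5470 payoff=58.3030 vs cont=57.6260 → 58.3030 [stop]  node(6,1) S=66.2391 payoff=38.6109 vs cont=37.9340 → 38.6109 [stop]  node(6,2) S=94.2619 payoff=10.5881 vs cont=13.4914 → 13.4914 [wait]  node(6,3) S=134.1400 payoff=0.0000 vs cont=0.0000 → 0.0000 [wait]  node(6,4) S=190.8888 payoff=0.0000 vs cont=0.0000 → 0.0000 [wait]  node(6,5) S=271.6455 payoff=0.0000 vs cont=0.0000 → 0.0000 [wait]  node(6,6) S=386.5668 payoff=0.0000 vs cont=0.0000 → 0.0000 [wait]  ⇒ S*(6)=66.2391
t_5: node(5,0) S=55.5269 payoff=49.3231 vs cont=48.6462 → 49.3231 [stop]  node(5,1) S=79.0178 payoff=25.8322 vs cont=26.5235 → 26.5235 [wait]  node(5,2) S=112.4468 payoff=0.0000 vs cont=7.0461 → 7.0461 [wait]  node(5,3) S=160.0182 payoff=0.0000 vs cont=0.0000 → 0.0000 [wait]  node(5,4) S=227.7149 payoff=0.0000 vs cont=0.0000 → 0.0000 [wait]  node(5,5) S=324.0511 payoff=0.0000 vs cont=0.0000 → 0.0000 [wait]  ⇒ S*(5)=55.5269
t_4: node(4,0) S=66.2391 payoff=38.6109 vs cont=38.2598 → 38.6109 [stop]  node(4,1) S=94.2619 payoff=10.5881 vs cont=17.1731 → 17.1731 [wait]  node(4,2) S=134.1400 payoff=0.0000 vs cont=3.6800 → 3.6800 [wait]  node(4,3) S=190.8888 payoff=0.0000 vs cont=0.0000 → 0.0000 [wait]  node(4,4) S=271.6455 payoff=0.0000 vs cont=0.0000 → 0.0000 [wait]  ⇒ S*(4)=66.2391
t_3: node(3,0) S=79.0178 payoff=25.8322 vs cont=28.2586 → 28.2586 [wait]  node(3,1) S=112.4468 payoff=0.0000 vs cont=10.7033 → 10.7033 [wait]  node(3,2) S=160.0182 payoff=0.0000 vs cont=1.9219 → 1.9219 [wait]  node(3,3) S=227.7149 payoff=0.0000 vs cont=0.0000 → 0.0000 [wait]  ⇒ S*(3)=-
t_2: node(2,0) S=94.2619 payoff=10.5881 vs cont=19.8028 → 19.8028 [wait]  node(2,1) S=134.1400 payoff=0.0000 vs cont=6.4958 → 6.4958 [wait]  node(2,2) S=190.8888 payoff=0.0000 vs cont=1.0038 → 1.0038 [wait]  ⇒ S*(2)=-
t_1: node(1,0) S=112.4468 payoff=0.0000 vs cont=13.4037 → 13.4037 [wait]  node(1,1) S=160.0182 payoff=0.0000 vs cont=3.8656 → 3.8656 [wait]  ⇒ S*(1)=-
t_0: node(0,0) S=134.1400 payoff=0.0000 vs cont=8.8221 → 8.8221 [wait]  ⇒ S*(0)=-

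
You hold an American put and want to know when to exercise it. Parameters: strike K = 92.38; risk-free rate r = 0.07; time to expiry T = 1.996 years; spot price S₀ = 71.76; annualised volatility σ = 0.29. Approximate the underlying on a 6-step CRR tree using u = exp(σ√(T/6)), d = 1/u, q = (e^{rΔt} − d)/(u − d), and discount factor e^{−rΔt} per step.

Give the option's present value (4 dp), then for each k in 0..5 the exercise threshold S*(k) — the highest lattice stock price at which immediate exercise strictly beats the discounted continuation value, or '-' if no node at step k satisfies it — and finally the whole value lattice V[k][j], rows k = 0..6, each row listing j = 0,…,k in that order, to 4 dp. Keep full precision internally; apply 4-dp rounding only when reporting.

Δt=0.33267, u=1.18207, d=0.84598, q=0.52838, disc=e^(-rΔt)=0.97698
k=6 terminal: V=max(K-S,0) → 66.0754 55.6251 41.0231 20.6200 0.0000 0.0000 0.0000
k=5: j=0 S=31.0938 intr=61.2862 cont=59.1599 V=61.2862[EX]; j=1 S=43.4467 intr=48.9333 cont=46.8069 V=48.9333[EX]; j=2 S=60.7073 intr=31.6727 cont=29.5464 V=31.6727[EX]; j=3 S=84.8251 intr=7.5549 cont=9.5009 V=9.5009[hold]; j=4 S=118.5245 intr=0.0000 cont=0.0000 V=0.0000[hold]; j=5 S=165.6120 intr=0.0000 cont=0.0000 V=0.0000[hold]  S*(5)=60.7073
k=4: j=0 S=36.7549 intr=55.6251 cont=53.4988 V=55.6251[EX]; j=1 S=51.3569 intr=41.0231 cont=38.8967 V=41.0231[EX]; j=2 S=71.7600 intr=20.6200 cont=19.4982 V=20.6200[EX]; j=3 S=100.2689 intr=0.0000 cont=4.3777 V=4.3777[hold]; j=4 S=140.1038 intr=0.0000 cont=0.0000 V=0.0000[hold]  S*(4)=71.7600
k=3: j=0 S=43.4467 intr=48.9333 cont=46.8069 V=48.9333[EX]; j=1 S=60.7073 intr=31.6727 cont=29.5464 V=31.6727[EX]; j=2 S=84.8251 intr=7.5549 cont=11.7608 V=11.7608[hold]; j=3 S=118.5245 intr=0.0000 cont=2.0171 V=2.0171[hold]  S*(3)=60.7073
k=2: j=0 S=51.3569 intr=41.0231 cont=38.8967 V=41.0231[EX]; j=1 S=71.7600 intr=20.6200 cont=20.6648 V=20.6648[hold]; j=2 S=100.2689 intr=0.0000 cont=6.4602 V=6.4602[hold]  S*(2)=51.3569
k=1: j=0 S=60.7073 intr=31.6727 cont=29.5695 V=31.6727[EX]; j=1 S=84.8251 intr=7.5549 cont=12.8564 V=12.8564[hold]  S*(1)=60.7073
k=0: j=0 S=71.7600 intr=20.6200 cont=21.2304 V=21.2304[hold]  S*(0)=-

price = 21.2304
boundary = - 60.7073 51.3569 60.7073 71.7600 60.7073
tree:
21.2304
31.6727 12.8564
41.0231 20.6648 6.4602
48.9333 31.6727 11.7608 2.0171
55.6251 41.0231 20.6200 4.3777 0.0000
61.2862 48.9333 31.6727 9.5009 0.0000 0.0000
66.0754 55.6251 41.0231 20.6200 0.0000 0.0000 0.0000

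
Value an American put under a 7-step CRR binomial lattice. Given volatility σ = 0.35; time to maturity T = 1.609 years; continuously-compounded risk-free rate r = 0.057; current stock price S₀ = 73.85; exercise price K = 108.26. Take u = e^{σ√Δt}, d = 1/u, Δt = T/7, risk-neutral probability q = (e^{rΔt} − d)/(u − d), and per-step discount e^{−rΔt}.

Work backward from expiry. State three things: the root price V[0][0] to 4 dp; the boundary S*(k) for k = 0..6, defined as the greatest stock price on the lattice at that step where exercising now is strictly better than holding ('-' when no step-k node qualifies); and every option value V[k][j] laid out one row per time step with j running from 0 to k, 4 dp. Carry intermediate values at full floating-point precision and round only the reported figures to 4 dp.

price = 34.8905
boundary = - 62.4417 73.8500 62.4417 73.8500 62.4417 73.8500
tree:
34.8905
45.8183 24.7678
55.4642 34.4100 15.6762
63.6200 45.8183 23.7131 7.9664
70.5159 55.4642 34.4100 13.5273 2.5555
76.3466 63.6200 45.8183 22.1681 5.1501 0.0000
81.2765 70.5159 55.4642 34.4100 10.3791 0.0000 0.0000
85.4449 76.3466 63.6200 45.8183 20.9174 0.0000 0.0000 0.0000

params: Δt=0.22986 u=1.18270 d=0.84552 q=0.49726 e^(-rΔt)=0.98698
t_7 payoffs: 85.4449 76.3466 63.6200 45.8183 20.9174 0.0000 0.0000 0.0000
t_6: node(6,0) S=26.9835 payoff=81.2765 vs cont=79.8674 → 81.2765 [stop]  node(6,1) S=37.7441 payoff=70.5159 vs cont=69.1068 → 70.5159 [stop]  node(6,2) S=52.7958 payoff=55.4642 vs cont=54.0550 → 55.4642 [stop]  node(6,3) S=73.8500 payoff=34.4100 vs cont=33.0008 → 34.4100 [stop]  node(6,4) S=103.3003 payoff=4.9597 vs cont=10.3791 → 10.3791 [wait]  node(6,5) S=144.4949 payoff=0.0000 vs cont=0.0000 → 0.0000 [wait]  node(6,6) S=202.1172 payoff=0.0000 vs cont=0.0000 → 0.0000 [wait]  ⇒ S*(6)=73.8500
t_5: node(5,0) S=31.9134 payoff=76.3466 vs cont=74.9374 → 76.3466 [stop]  node(5,1) S=44.6400 payoff=63.6200 vs cont=62.2109 → 63.6200 [stop]  node(5,2) S=62.4417 payoff=45.8183 vs cont=44.4091 → 45.8183 [stop]  node(5,3) S=87.3426 payoff=20.9174 vs cont=22.1681 → 22.1681 [wait]  node(5,4) S=122.1735 payoff=0.0000 vs cont=5.1501 → 5.1501 [wait]  node(5,5) S=170.8944 payoff=0.0000 vs cont=0.0000 → 0.0000 [wait]  ⇒ S*(5)=62.4417
t_4: node(4,0) S=37.7441 payoff=70.5159 vs cont=69.1068 → 70.5159 [stop]  node(4,1) S=52.7958 payoff=55.4642 vs cont=54.0550 → 55.4642 [stop]  node(4,2) S=73.8500 payoff=34.4100 vs cont=33.6146 → 34.4100 [stop]  node(4,3) S=103.3003 payoff=4.9597 vs cont=13.5273 → 13.5273 [wait]  node(4,4) S=144.4949 payoff=0.0000 vs cont=2.5555 → 2.5555 [wait]  ⇒ S*(4)=73.8500
t_3: node(3,0) S=44.6400 payoff=63.6200 vs cont=62.2109 → 63.6200 [stop]  node(3,1) S=62.4417 payoff=45.8183 vs cont=44.4091 → 45.8183 [stop]  node(3,2) S=87.3426 payoff=20.9174 vs cont=23.7131 → 23.7131 [wait]  node(3,3) S=122.1735 payoff=0.0000 vs cont=7.9664 → 7.9664 [wait]  ⇒ S*(3)=62.4417
t_2: node(2,0) S=52.7958 payoff=55.4642 vs cont=54.0550 → 55.4642 [stop]  node(2,1) S=73.8500 payoff=34.4100 vs cont=34.3729 → 34.4100 [stop]  node(2,2) S=103.3003 payoff=4.9597 vs cont=15.6762 → 15.6762 [wait]  ⇒ S*(2)=73.8500
t_1: node(1,0) S=62.4417 payoff=45.8183 vs cont=44.4091 → 45.8183 [stop]  node(1,1) S=87.3426 payoff=20.9174 vs cont=24.7678 → 24.7678 [wait]  ⇒ S*(1)=62.4417
t_0: node(0,0) S=73.8500 payoff=34.4100 vs cont=34.8905 → 34.8905 [wait]  ⇒ S*(0)=-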